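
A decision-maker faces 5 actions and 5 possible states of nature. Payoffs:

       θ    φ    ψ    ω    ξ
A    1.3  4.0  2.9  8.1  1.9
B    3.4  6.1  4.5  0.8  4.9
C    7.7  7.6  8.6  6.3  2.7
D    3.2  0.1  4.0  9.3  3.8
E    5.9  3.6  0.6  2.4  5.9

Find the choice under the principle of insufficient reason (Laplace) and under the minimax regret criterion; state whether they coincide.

laplace → C; minimax regret → C (agree)

Row averages: A=3.64, B=3.94, C=6.58, D=4.08, E=3.68
Highest average = 6.58 → C.
Column bests: θ=7.7, φ=7.6, ψ=8.6, ω=9.3, ξ=5.9.
A regrets: 6.4, 3.6, 5.7, 1.2, 4.0 → max 6.4
B regrets: 4.3, 1.5, 4.1, 8.5, 1.0 → max 8.5
C regrets: 0.0, 0.0, 0.0, 3.0, 3.2 → max 3.2
D regrets: 4.5, 7.5, 4.6, 0.0, 2.1 → max 7.5
E regrets: 1.8, 4.0, 8.0, 6.9, 0.0 → max 8.0
Smallest max regret = 3.2 → C.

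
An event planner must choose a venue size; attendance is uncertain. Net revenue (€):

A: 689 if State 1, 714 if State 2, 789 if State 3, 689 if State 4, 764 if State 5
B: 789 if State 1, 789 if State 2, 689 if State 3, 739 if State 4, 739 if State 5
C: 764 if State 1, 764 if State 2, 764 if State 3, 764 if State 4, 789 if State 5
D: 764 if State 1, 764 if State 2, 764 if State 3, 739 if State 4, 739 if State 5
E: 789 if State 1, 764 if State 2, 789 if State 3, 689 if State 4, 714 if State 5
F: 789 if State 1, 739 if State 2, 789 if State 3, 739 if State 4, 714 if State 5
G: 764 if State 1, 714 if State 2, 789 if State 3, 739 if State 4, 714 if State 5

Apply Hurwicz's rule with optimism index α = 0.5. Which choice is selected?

A: 0.5·789 + 0.5·689 = 739
B: 0.5·789 + 0.5·689 = 739
C: 0.5·789 + 0.5·764 = 776.5
D: 0.5·764 + 0.5·739 = 751.5
E: 0.5·789 + 0.5·689 = 739
F: 0.5·789 + 0.5·714 = 751.5
G: 0.5·789 + 0.5·714 = 751.5
Highest Hurwicz score = 776.5 → C.

C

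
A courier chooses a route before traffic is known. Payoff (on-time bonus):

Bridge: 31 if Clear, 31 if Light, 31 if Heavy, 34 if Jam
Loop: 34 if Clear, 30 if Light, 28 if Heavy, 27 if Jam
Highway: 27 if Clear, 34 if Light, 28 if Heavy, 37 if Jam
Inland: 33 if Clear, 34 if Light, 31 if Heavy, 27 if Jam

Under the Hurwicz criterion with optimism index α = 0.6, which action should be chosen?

Highway

Bridge: 0.6·34 + 0.4·31 = 32.8
Loop: 0.6·34 + 0.4·27 = 31.2
Highway: 0.6·37 + 0.4·27 = 33
Inland: 0.6·34 + 0.4·27 = 31.2
Highest Hurwicz score = 33 → Highway.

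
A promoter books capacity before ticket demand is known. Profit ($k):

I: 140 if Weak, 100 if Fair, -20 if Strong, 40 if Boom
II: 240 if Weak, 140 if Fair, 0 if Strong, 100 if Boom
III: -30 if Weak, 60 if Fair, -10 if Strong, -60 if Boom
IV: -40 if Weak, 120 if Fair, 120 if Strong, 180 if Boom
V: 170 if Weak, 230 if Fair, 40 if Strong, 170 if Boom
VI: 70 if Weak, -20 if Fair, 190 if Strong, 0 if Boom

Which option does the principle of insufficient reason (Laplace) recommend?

V

Row averages: I=65, II=120, III=-10, IV=95, V=152.5, VI=60
Highest average = 152.5 → V.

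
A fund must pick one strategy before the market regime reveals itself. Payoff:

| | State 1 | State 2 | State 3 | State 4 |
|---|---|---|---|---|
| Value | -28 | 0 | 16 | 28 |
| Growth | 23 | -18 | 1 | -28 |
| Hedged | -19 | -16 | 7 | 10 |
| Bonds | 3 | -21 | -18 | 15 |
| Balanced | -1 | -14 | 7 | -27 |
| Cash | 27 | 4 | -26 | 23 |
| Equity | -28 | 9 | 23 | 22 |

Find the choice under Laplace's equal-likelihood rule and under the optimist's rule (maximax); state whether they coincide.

Row averages: Value=4, Growth=-5.5, Hedged=-4.5, Bonds=-5.25, Balanced=-8.75, Cash=7, Equity=6.5
Highest average = 7 → Cash.
Row maxima: Value=28, Growth=23, Hedged=10, Bonds=15, Balanced=7, Cash=27, Equity=23
Best best-case = 28 → Value.

laplace → Cash; maximax → Value (disagree)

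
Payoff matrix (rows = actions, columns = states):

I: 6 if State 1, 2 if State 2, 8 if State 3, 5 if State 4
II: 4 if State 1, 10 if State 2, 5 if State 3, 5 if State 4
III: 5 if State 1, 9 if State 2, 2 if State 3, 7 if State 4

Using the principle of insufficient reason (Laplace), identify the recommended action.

II

Row averages: I=5.25, II=6, III=5.75
Highest average = 6 → II.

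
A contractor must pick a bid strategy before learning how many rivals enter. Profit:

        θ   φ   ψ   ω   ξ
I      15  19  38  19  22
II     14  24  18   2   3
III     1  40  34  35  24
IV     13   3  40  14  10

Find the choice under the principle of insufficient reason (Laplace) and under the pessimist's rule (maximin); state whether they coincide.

laplace → III; maximin → I (disagree)

Row averages: I=22.6, II=12.2, III=26.8, IV=16
Highest average = 26.8 → III.
Row minima: I=15, II=2, III=1, IV=3
Best worst-case = 15 → I.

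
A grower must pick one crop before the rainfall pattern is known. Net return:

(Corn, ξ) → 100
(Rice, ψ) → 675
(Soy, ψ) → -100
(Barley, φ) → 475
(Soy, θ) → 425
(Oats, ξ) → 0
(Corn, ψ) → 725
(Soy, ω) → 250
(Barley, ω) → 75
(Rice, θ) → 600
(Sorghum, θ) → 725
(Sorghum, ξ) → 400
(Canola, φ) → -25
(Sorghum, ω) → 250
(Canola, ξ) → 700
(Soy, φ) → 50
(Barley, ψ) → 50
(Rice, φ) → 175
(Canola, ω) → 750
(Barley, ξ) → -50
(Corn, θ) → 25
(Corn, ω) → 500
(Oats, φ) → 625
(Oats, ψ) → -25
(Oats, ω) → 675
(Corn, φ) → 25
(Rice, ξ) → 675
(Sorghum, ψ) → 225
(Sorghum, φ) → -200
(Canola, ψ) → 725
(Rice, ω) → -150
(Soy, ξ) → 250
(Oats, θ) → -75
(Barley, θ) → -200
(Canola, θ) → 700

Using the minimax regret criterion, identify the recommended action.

Canola

Column bests: θ=725, φ=625, ψ=725, ω=750, ξ=700.
Oats regrets: 800, 0, 750, 75, 700 → max 800
Corn regrets: 700, 600, 0, 250, 600 → max 700
Rice regrets: 125, 450, 50, 900, 25 → max 900
Sorghum regrets: 0, 825, 500, 500, 300 → max 825
Canola regrets: 25, 650, 0, 0, 0 → max 650
Soy regrets: 300, 575, 825, 500, 450 → max 825
Barley regrets: 925, 150, 675, 675, 750 → max 925
Smallest max regret = 650 → Canola.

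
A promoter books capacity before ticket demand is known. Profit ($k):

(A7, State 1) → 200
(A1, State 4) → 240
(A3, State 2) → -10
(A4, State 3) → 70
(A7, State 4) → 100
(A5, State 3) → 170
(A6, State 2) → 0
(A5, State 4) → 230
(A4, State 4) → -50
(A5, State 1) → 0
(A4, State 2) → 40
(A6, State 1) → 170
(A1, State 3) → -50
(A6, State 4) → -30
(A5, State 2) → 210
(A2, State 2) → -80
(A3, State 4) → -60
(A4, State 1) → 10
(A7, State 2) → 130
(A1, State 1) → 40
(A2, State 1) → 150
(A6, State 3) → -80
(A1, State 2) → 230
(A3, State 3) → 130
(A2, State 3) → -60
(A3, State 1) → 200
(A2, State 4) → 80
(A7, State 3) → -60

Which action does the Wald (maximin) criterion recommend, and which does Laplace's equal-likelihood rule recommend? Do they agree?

Row minima: A1=-50, A2=-80, A3=-60, A4=-50, A5=0, A6=-80, A7=-60
Best worst-case = 0 → A5.
Row averages: A1=115, A2=22.5, A3=65, A4=17.5, A5=152.5, A6=15, A7=92.5
Highest average = 152.5 → A5.

maximin → A5; laplace → A5 (agree)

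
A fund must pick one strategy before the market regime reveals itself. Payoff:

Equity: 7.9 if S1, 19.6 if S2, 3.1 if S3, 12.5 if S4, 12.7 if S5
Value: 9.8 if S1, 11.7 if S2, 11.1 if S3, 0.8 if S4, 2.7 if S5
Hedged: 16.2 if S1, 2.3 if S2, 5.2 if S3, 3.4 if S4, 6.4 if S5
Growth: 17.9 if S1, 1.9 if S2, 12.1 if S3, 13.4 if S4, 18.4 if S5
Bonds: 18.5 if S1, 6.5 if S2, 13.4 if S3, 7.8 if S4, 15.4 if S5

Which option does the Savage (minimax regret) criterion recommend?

Equity

Column bests: S1=18.5, S2=19.6, S3=13.4, S4=13.4, S5=18.4.
Equity regrets: 10.6, 0.0, 10.3, 0.9, 5.7 → max 10.6
Value regrets: 8.7, 7.9, 2.3, 12.6, 15.7 → max 15.7
Hedged regrets: 2.3, 17.3, 8.2, 10.0, 12.0 → max 17.3
Growth regrets: 0.6, 17.7, 1.3, 0.0, 0.0 → max 17.7
Bonds regrets: 0.0, 13.1, 0.0, 5.6, 3.0 → max 13.1
Smallest max regret = 10.6 → Equity.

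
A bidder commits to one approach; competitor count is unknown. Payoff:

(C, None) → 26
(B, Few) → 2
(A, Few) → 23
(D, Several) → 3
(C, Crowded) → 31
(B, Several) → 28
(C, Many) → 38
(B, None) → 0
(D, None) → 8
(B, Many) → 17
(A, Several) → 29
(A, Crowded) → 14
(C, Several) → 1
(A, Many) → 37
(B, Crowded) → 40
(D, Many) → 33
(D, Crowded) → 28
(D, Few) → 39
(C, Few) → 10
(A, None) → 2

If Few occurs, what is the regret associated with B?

37

Best payoff under Few is 39.
Regret = 39 − 2 = 37.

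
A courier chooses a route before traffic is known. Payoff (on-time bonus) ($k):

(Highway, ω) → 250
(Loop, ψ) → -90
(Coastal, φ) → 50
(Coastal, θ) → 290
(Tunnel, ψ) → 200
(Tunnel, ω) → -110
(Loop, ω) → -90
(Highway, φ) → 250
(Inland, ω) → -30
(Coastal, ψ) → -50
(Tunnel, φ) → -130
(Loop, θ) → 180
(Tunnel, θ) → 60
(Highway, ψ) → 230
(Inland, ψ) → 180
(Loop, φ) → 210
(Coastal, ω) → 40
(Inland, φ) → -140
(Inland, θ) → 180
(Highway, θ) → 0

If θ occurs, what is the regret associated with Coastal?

Best payoff under θ is 290.
Regret = 290 − 290 = 0.

0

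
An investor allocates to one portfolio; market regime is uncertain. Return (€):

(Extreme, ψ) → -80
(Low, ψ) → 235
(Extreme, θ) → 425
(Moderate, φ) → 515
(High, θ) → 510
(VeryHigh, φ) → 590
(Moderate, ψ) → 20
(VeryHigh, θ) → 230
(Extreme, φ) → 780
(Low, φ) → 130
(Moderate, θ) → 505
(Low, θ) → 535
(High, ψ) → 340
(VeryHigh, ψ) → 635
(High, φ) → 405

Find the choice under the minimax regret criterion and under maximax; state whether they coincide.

minimax regret → VeryHigh; maximax → Extreme (disagree)

Column bests: θ=535, φ=780, ψ=635.
Low regrets: 0, 650, 400 → max 650
Moderate regrets: 30, 265, 615 → max 615
High regrets: 25, 375, 295 → max 375
VeryHigh regrets: 305, 190, 0 → max 305
Extreme regrets: 110, 0, 715 → max 715
Smallest max regret = 305 → VeryHigh.
Row maxima: Low=535, Moderate=515, High=510, VeryHigh=635, Extreme=780
Best best-case = 780 → Extreme.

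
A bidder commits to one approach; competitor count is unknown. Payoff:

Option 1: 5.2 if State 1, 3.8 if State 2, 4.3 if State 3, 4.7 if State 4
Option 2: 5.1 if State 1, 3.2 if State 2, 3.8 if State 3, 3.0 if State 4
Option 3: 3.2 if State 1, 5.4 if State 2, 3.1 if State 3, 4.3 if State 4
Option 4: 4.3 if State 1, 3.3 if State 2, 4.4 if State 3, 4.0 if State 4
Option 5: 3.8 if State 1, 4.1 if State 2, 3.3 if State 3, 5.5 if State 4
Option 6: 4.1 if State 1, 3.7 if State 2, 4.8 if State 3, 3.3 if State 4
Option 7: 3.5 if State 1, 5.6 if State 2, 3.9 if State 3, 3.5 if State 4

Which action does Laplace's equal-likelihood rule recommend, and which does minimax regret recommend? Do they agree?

laplace → Option 1; minimax regret → Option 5 (disagree)

Row averages: Option 1=4.5, Option 2=3.775, Option 3=4, Option 4=4, Option 5=4.175, Option 6=3.975, Option 7=4.125
Highest average = 4.5 → Option 1.
Column bests: State 1=5.2, State 2=5.6, State 3=4.8, State 4=5.5.
Option 1 regrets: 0.0, 1.8, 0.5, 0.8 → max 1.8
Option 2 regrets: 0.1, 2.4, 1.0, 2.5 → max 2.5
Option 3 regrets: 2.0, 0.2, 1.7, 1.2 → max 2.0
Option 4 regrets: 0.9, 2.3, 0.4, 1.5 → max 2.3
Option 5 regrets: 1.4, 1.5, 1.5, 0.0 → max 1.5
Option 6 regrets: 1.1, 1.9, 0.0, 2.2 → max 2.2
Option 7 regrets: 1.7, 0.0, 0.9, 2.0 → max 2.0
Smallest max regret = 1.5 → Option 5.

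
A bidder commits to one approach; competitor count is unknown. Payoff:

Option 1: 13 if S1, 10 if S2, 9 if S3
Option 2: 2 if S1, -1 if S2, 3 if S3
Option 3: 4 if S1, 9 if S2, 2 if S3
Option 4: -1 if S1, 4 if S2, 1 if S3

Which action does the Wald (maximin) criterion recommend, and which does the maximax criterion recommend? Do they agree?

maximin → Option 1; maximax → Option 1 (agree)

Row minima: Option 1=9, Option 2=-1, Option 3=2, Option 4=-1
Best worst-case = 9 → Option 1.
Row maxima: Option 1=13, Option 2=3, Option 3=9, Option 4=4
Best best-case = 13 → Option 1.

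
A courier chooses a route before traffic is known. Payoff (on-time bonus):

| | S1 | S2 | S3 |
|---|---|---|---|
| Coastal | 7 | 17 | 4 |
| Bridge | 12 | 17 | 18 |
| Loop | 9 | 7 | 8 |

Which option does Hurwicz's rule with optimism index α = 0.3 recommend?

Bridge

Coastal: 0.3·17 + 0.7·4 = 7.9
Bridge: 0.3·18 + 0.7·12 = 13.8
Loop: 0.3·9 + 0.7·7 = 7.6
Highest Hurwicz score = 13.8 → Bridge.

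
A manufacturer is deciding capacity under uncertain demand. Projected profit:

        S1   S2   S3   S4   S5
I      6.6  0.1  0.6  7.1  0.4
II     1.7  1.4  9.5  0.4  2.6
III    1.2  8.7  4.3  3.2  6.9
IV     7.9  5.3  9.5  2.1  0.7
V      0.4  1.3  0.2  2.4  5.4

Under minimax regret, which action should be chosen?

Column bests: S1=7.9, S2=8.7, S3=9.5, S4=7.1, S5=6.9.
I regrets: 1.3, 8.6, 8.9, 0.0, 6.5 → max 8.9
II regrets: 6.2, 7.3, 0.0, 6.7, 4.3 → max 7.3
III regrets: 6.7, 0.0, 5.2, 3.9, 0.0 → max 6.7
IV regrets: 0.0, 3.4, 0.0, 5.0, 6.2 → max 6.2
V regrets: 7.5, 7.4, 9.3, 4.7, 1.5 → max 9.3
Smallest max regret = 6.2 → IV.

IV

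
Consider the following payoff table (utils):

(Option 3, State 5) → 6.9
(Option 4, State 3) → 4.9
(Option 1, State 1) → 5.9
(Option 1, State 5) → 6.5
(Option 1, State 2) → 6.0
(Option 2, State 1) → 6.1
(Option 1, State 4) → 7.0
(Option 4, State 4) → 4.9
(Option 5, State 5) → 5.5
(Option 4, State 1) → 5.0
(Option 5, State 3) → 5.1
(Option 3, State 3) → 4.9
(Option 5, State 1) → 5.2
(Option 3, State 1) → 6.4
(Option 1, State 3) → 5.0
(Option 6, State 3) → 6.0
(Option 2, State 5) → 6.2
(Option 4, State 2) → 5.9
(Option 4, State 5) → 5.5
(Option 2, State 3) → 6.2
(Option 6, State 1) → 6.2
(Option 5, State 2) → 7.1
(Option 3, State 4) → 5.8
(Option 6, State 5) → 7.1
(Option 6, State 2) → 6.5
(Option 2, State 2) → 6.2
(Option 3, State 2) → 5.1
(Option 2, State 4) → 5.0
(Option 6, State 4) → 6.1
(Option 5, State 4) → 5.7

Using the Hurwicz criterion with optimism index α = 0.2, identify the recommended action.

Option 6

Option 1: 0.2·7.0 + 0.8·5.0 = 5.4
Option 2: 0.2·6.2 + 0.8·5.0 = 5.24
Option 3: 0.2·6.9 + 0.8·4.9 = 5.3
Option 4: 0.2·5.9 + 0.8·4.9 = 5.1
Option 5: 0.2·7.1 + 0.8·5.1 = 5.5
Option 6: 0.2·7.1 + 0.8·6.0 = 6.22
Highest Hurwicz score = 6.22 → Option 6.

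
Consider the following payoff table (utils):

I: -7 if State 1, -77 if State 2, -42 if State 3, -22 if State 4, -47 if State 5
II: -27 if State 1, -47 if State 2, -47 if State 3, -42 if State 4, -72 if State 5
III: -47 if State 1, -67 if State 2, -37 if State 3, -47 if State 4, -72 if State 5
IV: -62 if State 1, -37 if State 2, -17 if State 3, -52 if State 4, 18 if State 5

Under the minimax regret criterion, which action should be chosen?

IV

Column bests: State 1=-7, State 2=-37, State 3=-17, State 4=-22, State 5=18.
I regrets: 0, 40, 25, 0, 65 → max 65
II regrets: 20, 10, 30, 20, 90 → max 90
III regrets: 40, 30, 20, 25, 90 → max 90
IV regrets: 55, 0, 0, 30, 0 → max 55
Smallest max regret = 55 → IV.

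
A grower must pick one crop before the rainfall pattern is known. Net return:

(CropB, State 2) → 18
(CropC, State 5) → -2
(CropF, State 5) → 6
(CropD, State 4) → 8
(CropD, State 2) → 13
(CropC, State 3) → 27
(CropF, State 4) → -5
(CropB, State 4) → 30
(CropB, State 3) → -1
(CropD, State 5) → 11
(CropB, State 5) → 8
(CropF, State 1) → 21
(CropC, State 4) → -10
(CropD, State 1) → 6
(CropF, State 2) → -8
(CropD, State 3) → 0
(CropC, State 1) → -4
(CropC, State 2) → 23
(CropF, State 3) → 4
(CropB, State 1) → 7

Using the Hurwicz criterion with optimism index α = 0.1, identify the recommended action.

CropB

CropF: 0.1·21 + 0.9·(-8) = -5.1
CropC: 0.1·27 + 0.9·(-10) = -6.3
CropB: 0.1·30 + 0.9·(-1) = 2.1
CropD: 0.1·13 + 0.9·0 = 1.3
Highest Hurwicz score = 2.1 → CropB.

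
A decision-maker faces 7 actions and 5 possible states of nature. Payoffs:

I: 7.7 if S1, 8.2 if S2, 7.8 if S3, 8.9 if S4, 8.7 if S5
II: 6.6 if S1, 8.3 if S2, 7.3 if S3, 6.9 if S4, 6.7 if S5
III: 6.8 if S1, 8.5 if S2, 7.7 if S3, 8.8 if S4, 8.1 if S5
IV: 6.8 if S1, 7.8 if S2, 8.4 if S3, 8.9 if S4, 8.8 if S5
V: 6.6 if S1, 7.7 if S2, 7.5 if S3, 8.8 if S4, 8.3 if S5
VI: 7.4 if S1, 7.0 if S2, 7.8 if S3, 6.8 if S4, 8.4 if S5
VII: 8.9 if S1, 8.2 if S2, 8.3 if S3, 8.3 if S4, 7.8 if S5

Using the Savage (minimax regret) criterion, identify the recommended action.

VII

Column bests: S1=8.9, S2=8.5, S3=8.4, S4=8.9, S5=8.8.
I regrets: 1.2, 0.3, 0.6, 0.0, 0.1 → max 1.2
II regrets: 2.3, 0.2, 1.1, 2.0, 2.1 → max 2.3
III regrets: 2.1, 0.0, 0.7, 0.1, 0.7 → max 2.1
IV regrets: 2.1, 0.7, 0.0, 0.0, 0.0 → max 2.1
V regrets: 2.3, 0.8, 0.9, 0.1, 0.5 → max 2.3
VI regrets: 1.5, 1.5, 0.6, 2.1, 0.4 → max 2.1
VII regrets: 0.0, 0.3, 0.1, 0.6, 1.0 → max 1.0
Smallest max regret = 1.0 → VII.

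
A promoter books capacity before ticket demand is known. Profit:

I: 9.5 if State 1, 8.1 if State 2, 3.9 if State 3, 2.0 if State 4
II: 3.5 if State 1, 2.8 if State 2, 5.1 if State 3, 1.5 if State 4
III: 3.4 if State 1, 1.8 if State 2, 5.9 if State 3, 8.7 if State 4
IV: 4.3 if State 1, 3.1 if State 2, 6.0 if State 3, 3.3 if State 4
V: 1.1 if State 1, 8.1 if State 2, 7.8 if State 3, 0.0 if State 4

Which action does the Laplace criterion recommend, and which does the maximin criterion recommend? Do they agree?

Row averages: I=5.875, II=3.225, III=4.95, IV=4.175, V=4.25
Highest average = 5.875 → I.
Row minima: I=2.0, II=1.5, III=1.8, IV=3.1, V=0.0
Best worst-case = 3.1 → IV.

laplace → I; maximin → IV (disagree)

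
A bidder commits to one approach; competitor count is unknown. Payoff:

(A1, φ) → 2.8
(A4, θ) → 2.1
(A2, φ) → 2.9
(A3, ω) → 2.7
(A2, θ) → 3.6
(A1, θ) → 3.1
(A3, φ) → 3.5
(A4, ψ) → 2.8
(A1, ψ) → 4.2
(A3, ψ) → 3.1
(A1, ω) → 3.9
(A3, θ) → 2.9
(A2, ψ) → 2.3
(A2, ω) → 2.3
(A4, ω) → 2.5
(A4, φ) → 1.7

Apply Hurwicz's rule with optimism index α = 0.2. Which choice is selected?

A1

A1: 0.2·4.2 + 0.8·2.8 = 3.08
A2: 0.2·3.6 + 0.8·2.3 = 2.56
A3: 0.2·3.5 + 0.8·2.7 = 2.86
A4: 0.2·2.8 + 0.8·1.7 = 1.92
Highest Hurwicz score = 3.08 → A1.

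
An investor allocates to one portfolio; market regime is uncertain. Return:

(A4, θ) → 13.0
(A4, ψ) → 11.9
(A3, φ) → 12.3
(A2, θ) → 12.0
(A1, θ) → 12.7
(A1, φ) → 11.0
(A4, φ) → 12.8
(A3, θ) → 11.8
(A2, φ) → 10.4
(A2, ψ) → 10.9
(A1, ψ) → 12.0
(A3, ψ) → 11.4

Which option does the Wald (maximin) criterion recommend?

A4

Row minima: A1=11.0, A2=10.4, A3=11.4, A4=11.9
Best worst-case = 11.9 → A4.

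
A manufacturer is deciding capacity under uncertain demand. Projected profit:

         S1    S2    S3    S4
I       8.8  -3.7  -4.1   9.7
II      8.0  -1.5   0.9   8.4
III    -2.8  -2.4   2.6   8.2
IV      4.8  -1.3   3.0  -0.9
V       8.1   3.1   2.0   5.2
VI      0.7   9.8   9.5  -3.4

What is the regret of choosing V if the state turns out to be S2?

Best payoff under S2 is 9.8.
Regret = 9.8 − 3.1 = 6.7.

6.7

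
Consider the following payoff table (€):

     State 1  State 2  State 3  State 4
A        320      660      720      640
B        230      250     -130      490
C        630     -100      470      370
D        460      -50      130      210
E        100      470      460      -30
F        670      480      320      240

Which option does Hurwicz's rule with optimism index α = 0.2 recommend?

A: 0.2·720 + 0.8·320 = 400
B: 0.2·490 + 0.8·(-130) = -6
C: 0.2·630 + 0.8·(-100) = 46
D: 0.2·460 + 0.8·(-50) = 52
E: 0.2·470 + 0.8·(-30) = 70
F: 0.2·670 + 0.8·240 = 326
Highest Hurwicz score = 400 → A.

A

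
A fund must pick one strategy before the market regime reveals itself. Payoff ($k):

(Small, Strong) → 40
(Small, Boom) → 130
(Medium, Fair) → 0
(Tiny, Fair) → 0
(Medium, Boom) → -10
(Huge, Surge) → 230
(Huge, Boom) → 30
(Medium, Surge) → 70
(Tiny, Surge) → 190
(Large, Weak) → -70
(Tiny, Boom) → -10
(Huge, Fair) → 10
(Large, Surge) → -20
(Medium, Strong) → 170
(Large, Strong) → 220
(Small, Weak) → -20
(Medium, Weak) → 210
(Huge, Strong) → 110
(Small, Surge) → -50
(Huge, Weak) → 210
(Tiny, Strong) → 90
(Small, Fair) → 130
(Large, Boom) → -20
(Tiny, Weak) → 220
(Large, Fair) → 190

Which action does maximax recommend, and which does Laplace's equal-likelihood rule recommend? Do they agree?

maximax → Huge; laplace → Huge (agree)

Row maxima: Tiny=220, Small=130, Medium=210, Large=220, Huge=230
Best best-case = 230 → Huge.
Row averages: Tiny=98, Small=46, Medium=88, Large=60, Huge=118
Highest average = 118 → Huge.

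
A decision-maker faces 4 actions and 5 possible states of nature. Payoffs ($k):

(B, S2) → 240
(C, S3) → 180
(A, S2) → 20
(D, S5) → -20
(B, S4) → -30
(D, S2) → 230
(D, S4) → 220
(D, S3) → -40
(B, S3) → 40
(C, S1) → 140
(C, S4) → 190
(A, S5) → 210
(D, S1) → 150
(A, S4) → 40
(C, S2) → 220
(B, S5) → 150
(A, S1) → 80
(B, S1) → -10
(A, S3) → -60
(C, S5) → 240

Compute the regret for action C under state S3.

Best payoff under S3 is 180.
Regret = 180 − 180 = 0.

0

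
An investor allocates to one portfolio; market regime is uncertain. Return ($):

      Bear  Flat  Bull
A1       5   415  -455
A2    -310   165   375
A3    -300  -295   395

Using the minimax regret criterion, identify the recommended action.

A2

Column bests: Bear=5, Flat=415, Bull=395.
A1 regrets: 0, 0, 850 → max 850
A2 regrets: 315, 250, 20 → max 315
A3 regrets: 305, 710, 0 → max 710
Smallest max regret = 315 → A2.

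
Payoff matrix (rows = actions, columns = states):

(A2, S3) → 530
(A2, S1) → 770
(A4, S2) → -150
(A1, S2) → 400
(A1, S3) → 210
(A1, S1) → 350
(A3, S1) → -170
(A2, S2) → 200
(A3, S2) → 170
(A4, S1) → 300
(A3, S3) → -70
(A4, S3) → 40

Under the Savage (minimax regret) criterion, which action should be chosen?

Column bests: S1=770, S2=400, S3=530.
A1 regrets: 420, 0, 320 → max 420
A2 regrets: 0, 200, 0 → max 200
A3 regrets: 940, 230, 600 → max 940
A4 regrets: 470, 550, 490 → max 550
Smallest max regret = 200 → A2.

A2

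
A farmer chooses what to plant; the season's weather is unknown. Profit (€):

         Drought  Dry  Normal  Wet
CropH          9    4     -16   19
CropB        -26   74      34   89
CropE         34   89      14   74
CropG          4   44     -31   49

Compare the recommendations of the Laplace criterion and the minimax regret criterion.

laplace → CropE; minimax regret → CropE (agree)

Row averages: CropH=4, CropB=42.75, CropE=52.75, CropG=16.5
Highest average = 52.75 → CropE.
Column bests: Drought=34, Dry=89, Normal=34, Wet=89.
CropH regrets: 25, 85, 50, 70 → max 85
CropB regrets: 60, 15, 0, 0 → max 60
CropE regrets: 0, 0, 20, 15 → max 20
CropG regrets: 30, 45, 65, 40 → max 65
Smallest max regret = 20 → CropE.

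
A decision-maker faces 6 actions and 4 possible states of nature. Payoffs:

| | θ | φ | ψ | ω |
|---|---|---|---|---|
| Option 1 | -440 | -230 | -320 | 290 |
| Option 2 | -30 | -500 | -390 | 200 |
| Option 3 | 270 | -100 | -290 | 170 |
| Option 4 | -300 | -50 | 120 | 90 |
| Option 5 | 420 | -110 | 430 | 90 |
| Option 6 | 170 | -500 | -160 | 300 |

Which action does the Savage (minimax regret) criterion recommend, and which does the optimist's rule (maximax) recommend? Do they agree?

minimax regret → Option 5; maximax → Option 5 (agree)

Column bests: θ=420, φ=-50, ψ=430, ω=300.
Option 1 regrets: 860, 180, 750, 10 → max 860
Option 2 regrets: 450, 450, 820, 100 → max 820
Option 3 regrets: 150, 50, 720, 130 → max 720
Option 4 regrets: 720, 0, 310, 210 → max 720
Option 5 regrets: 0, 60, 0, 210 → max 210
Option 6 regrets: 250, 450, 590, 0 → max 590
Smallest max regret = 210 → Option 5.
Row maxima: Option 1=290, Option 2=200, Option 3=270, Option 4=120, Option 5=430, Option 6=300
Best best-case = 430 → Option 5.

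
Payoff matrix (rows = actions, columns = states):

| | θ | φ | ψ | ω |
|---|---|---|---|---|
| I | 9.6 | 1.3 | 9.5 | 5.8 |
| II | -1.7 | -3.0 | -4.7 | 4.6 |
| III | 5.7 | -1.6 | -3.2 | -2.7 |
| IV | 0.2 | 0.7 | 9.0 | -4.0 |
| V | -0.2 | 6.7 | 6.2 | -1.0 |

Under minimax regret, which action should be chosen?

I

Column bests: θ=9.6, φ=6.7, ψ=9.5, ω=5.8.
I regrets: 0.0, 5.4, 0.0, 0.0 → max 5.4
II regrets: 11.3, 9.7, 14.2, 1.2 → max 14.2
III regrets: 3.9, 8.3, 12.7, 8.5 → max 12.7
IV regrets: 9.4, 6.0, 0.5, 9.8 → max 9.8
V regrets: 9.8, 0.0, 3.3, 6.8 → max 9.8
Smallest max regret = 5.4 → I.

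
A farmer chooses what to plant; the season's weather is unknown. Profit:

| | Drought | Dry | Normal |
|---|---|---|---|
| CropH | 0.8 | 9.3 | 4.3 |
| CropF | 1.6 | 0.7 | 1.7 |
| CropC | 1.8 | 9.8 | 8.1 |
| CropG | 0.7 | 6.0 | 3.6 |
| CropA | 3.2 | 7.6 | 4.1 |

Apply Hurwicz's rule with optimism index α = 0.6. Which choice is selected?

CropC

CropH: 0.6·9.3 + 0.4·0.8 = 5.9
CropF: 0.6·1.7 + 0.4·0.7 = 1.3
CropC: 0.6·9.8 + 0.4·1.8 = 6.6
CropG: 0.6·6.0 + 0.4·0.7 = 3.88
CropA: 0.6·7.6 + 0.4·3.2 = 5.84
Highest Hurwicz score = 6.6 → CropC.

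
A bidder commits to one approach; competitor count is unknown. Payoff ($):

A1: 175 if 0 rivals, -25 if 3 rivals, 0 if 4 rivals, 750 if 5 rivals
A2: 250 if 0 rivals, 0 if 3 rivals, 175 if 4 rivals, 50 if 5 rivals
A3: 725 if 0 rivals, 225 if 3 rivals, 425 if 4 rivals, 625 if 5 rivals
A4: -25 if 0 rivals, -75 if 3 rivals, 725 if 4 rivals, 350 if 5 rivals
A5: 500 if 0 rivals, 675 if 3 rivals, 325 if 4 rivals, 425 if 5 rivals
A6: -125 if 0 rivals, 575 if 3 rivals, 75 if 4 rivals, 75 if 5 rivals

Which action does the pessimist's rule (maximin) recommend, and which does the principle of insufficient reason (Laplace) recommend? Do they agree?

Row minima: A1=-25, A2=0, A3=225, A4=-75, A5=325, A6=-125
Best worst-case = 325 → A5.
Row averages: A1=225, A2=118.75, A3=500, A4=243.75, A5=481.25, A6=150
Highest average = 500 → A3.

maximin → A5; laplace → A3 (disagree)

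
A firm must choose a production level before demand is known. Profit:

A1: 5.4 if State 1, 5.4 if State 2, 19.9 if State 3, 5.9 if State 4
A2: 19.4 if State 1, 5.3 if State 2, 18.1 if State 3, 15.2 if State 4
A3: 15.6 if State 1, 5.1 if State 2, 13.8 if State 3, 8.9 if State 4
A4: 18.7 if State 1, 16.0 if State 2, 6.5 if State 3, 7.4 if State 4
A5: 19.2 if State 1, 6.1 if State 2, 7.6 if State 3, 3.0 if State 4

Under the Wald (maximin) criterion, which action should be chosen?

Row minima: A1=5.4, A2=5.3, A3=5.1, A4=6.5, A5=3.0
Best worst-case = 6.5 → A4.

A4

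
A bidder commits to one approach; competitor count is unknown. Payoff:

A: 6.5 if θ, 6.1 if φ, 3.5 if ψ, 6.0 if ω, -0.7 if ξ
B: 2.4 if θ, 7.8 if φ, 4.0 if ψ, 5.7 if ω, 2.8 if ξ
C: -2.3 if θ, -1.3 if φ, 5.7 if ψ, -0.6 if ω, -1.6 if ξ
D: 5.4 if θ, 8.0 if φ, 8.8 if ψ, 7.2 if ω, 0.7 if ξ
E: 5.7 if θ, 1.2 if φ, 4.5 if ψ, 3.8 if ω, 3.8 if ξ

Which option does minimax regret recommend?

D

Column bests: θ=6.5, φ=8.0, ψ=8.8, ω=7.2, ξ=3.8.
A regrets: 0.0, 1.9, 5.3, 1.2, 4.5 → max 5.3
B regrets: 4.1, 0.2, 4.8, 1.5, 1.0 → max 4.8
C regrets: 8.8, 9.3, 3.1, 7.8, 5.4 → max 9.3
D regrets: 1.1, 0.0, 0.0, 0.0, 3.1 → max 3.1
E regrets: 0.8, 6.8, 4.3, 3.4, 0.0 → max 6.8
Smallest max regret = 3.1 → D.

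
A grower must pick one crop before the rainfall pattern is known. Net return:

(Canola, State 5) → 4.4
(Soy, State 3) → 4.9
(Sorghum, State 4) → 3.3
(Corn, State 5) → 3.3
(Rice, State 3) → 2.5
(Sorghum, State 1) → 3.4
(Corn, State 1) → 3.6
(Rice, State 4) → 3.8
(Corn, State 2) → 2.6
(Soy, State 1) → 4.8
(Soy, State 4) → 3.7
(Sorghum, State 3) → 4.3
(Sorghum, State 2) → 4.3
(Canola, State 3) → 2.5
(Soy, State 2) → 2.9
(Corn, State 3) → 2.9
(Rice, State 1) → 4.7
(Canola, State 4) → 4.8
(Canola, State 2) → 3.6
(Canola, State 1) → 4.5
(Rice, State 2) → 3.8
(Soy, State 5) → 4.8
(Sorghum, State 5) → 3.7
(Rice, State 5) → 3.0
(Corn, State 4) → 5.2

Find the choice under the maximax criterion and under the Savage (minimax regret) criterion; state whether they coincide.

maximax → Corn; minimax regret → Soy (disagree)

Row maxima: Sorghum=4.3, Soy=4.9, Canola=4.8, Rice=4.7, Corn=5.2
Best best-case = 5.2 → Corn.
Column bests: State 1=4.8, State 2=4.3, State 3=4.9, State 4=5.2, State 5=4.8.
Sorghum regrets: 1.4, 0.0, 0.6, 1.9, 1.1 → max 1.9
Soy regrets: 0.0, 1.4, 0.0, 1.5, 0.0 → max 1.5
Canola regrets: 0.3, 0.7, 2.4, 0.4, 0.4 → max 2.4
Rice regrets: 0.1, 0.5, 2.4, 1.4, 1.8 → max 2.4
Corn regrets: 1.2, 1.7, 2.0, 0.0, 1.5 → max 2.0
Smallest max regret = 1.5 → Soy.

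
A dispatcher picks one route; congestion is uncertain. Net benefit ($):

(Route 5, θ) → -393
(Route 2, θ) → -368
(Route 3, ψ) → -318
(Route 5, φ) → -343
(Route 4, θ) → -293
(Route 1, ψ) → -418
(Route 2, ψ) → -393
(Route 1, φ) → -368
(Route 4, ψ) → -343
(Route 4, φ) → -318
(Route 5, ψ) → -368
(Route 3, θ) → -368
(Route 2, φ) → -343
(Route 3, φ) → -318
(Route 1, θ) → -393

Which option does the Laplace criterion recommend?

Row averages: Route 1=-393, Route 2=-368, Route 3=-1004/3, Route 4=-318, Route 5=-368
Highest average = -318 → Route 4.

Route 4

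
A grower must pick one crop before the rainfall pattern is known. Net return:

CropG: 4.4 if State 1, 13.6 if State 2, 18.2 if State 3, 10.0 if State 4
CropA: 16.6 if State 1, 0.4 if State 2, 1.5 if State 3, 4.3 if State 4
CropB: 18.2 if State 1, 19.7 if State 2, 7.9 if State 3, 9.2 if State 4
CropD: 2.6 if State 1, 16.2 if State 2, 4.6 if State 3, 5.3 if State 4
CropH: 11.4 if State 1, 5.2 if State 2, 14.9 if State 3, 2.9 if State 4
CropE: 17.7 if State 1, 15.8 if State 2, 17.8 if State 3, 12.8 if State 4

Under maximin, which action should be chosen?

CropE

Row minima: CropG=4.4, CropA=0.4, CropB=7.9, CropD=2.6, CropH=2.9, CropE=12.8
Best worst-case = 12.8 → CropE.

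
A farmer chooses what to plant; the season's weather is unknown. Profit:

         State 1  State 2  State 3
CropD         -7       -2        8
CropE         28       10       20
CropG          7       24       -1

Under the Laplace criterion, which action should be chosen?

CropE

Row averages: CropD=-1/3, CropE=58/3, CropG=10
Highest average = 58/3 → CropE.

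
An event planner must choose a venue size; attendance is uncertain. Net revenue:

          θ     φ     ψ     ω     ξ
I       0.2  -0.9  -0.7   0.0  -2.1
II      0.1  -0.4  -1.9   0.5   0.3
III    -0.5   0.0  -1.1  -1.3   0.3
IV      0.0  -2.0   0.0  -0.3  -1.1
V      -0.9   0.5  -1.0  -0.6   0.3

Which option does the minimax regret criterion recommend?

Column bests: θ=0.2, φ=0.5, ψ=0.0, ω=0.5, ξ=0.3.
I regrets: 0.0, 1.4, 0.7, 0.5, 2.4 → max 2.4
II regrets: 0.1, 0.9, 1.9, 0.0, 0.0 → max 1.9
III regrets: 0.7, 0.5, 1.1, 1.8, 0.0 → max 1.8
IV regrets: 0.2, 2.5, 0.0, 0.8, 1.4 → max 2.5
V regrets: 1.1, 0.0, 1.0, 1.1, 0.0 → max 1.1
Smallest max regret = 1.1 → V.

V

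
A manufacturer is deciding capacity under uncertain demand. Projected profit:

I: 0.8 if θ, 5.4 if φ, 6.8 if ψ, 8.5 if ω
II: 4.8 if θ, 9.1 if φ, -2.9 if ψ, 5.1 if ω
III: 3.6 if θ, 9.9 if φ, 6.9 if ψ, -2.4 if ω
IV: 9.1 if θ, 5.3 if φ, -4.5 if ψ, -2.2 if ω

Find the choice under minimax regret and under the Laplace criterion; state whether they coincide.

Column bests: θ=9.1, φ=9.9, ψ=6.9, ω=8.5.
I regrets: 8.3, 4.5, 0.1, 0.0 → max 8.3
II regrets: 4.3, 0.8, 9.8, 3.4 → max 9.8
III regrets: 5.5, 0.0, 0.0, 10.9 → max 10.9
IV regrets: 0.0, 4.6, 11.4, 10.7 → max 11.4
Smallest max regret = 8.3 → I.
Row averages: I=5.375, II=4.025, III=4.5, IV=1.925
Highest average = 5.375 → I.

minimax regret → I; laplace → I (agree)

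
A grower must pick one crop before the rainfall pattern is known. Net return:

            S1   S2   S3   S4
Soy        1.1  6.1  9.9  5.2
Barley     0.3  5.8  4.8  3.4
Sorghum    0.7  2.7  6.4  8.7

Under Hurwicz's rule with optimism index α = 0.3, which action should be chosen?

Soy: 0.3·9.9 + 0.7·1.1 = 3.74
Barley: 0.3·5.8 + 0.7·0.3 = 1.95
Sorghum: 0.3·8.7 + 0.7·0.7 = 3.1
Highest Hurwicz score = 3.74 → Soy.

Soy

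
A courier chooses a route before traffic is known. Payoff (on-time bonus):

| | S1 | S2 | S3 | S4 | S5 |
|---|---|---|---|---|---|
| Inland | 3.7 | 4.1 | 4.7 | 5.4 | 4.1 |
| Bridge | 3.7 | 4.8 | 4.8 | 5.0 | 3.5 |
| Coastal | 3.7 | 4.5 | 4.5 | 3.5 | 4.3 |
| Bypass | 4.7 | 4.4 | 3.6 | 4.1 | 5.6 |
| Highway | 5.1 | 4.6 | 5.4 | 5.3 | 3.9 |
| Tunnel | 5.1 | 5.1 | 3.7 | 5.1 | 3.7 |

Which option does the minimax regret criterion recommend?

Inland

Column bests: S1=5.1, S2=5.1, S3=5.4, S4=5.4, S5=5.6.
Inland regrets: 1.4, 1.0, 0.7, 0.0, 1.5 → max 1.5
Bridge regrets: 1.4, 0.3, 0.6, 0.4, 2.1 → max 2.1
Coastal regrets: 1.4, 0.6, 0.9, 1.9, 1.3 → max 1.9
Bypass regrets: 0.4, 0.7, 1.8, 1.3, 0.0 → max 1.8
Highway regrets: 0.0, 0.5, 0.0, 0.1, 1.7 → max 1.7
Tunnel regrets: 0.0, 0.0, 1.7, 0.3, 1.9 → max 1.9
Smallest max regret = 1.5 → Inland.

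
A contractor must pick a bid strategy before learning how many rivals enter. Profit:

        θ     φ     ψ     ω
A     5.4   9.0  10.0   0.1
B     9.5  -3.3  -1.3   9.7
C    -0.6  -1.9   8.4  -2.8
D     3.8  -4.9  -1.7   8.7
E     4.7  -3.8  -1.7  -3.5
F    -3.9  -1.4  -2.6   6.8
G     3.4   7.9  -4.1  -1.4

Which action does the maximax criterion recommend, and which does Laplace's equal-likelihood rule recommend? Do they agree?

maximax → A; laplace → A (agree)

Row maxima: A=10.0, B=9.7, C=8.4, D=8.7, E=4.7, F=6.8, G=7.9
Best best-case = 10.0 → A.
Row averages: A=6.125, B=3.65, C=0.775, D=1.475, E=-1.075, F=-0.275, G=1.45
Highest average = 6.125 → A.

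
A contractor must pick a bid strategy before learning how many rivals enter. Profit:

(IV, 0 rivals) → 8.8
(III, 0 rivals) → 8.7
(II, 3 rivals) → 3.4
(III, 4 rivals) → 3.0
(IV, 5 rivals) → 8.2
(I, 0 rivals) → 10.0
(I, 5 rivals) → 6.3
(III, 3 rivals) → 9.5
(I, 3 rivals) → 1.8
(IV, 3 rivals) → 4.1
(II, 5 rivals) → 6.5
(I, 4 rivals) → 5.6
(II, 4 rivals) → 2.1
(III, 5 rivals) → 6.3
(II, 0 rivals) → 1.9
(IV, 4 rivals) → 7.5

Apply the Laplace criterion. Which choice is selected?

IV

Row averages: I=5.925, II=3.475, III=6.875, IV=7.15
Highest average = 7.15 → IV.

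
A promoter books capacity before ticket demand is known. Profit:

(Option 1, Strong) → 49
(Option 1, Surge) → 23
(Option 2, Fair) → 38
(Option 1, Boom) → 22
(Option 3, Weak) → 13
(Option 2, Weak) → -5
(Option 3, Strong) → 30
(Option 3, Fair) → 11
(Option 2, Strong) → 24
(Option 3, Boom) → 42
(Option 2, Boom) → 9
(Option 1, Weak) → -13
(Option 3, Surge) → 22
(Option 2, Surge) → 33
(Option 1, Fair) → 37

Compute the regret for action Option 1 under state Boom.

Best payoff under Boom is 42.
Regret = 42 − 22 = 20.

20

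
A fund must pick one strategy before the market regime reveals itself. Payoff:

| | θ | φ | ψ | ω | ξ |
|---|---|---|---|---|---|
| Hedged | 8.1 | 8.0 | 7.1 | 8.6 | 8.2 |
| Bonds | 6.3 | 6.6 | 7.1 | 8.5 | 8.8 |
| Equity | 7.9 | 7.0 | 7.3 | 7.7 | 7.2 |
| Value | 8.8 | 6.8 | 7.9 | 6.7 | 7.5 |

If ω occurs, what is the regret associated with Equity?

Best payoff under ω is 8.6.
Regret = 8.6 − 7.7 = 0.9.

0.9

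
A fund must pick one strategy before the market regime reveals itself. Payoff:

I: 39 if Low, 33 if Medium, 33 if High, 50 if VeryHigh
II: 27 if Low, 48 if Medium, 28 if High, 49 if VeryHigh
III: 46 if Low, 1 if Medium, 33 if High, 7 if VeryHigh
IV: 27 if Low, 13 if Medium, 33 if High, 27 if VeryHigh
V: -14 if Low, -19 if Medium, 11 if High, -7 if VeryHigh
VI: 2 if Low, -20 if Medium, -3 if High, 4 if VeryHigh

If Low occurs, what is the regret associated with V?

60

Best payoff under Low is 46.
Regret = 46 − (-14) = 60.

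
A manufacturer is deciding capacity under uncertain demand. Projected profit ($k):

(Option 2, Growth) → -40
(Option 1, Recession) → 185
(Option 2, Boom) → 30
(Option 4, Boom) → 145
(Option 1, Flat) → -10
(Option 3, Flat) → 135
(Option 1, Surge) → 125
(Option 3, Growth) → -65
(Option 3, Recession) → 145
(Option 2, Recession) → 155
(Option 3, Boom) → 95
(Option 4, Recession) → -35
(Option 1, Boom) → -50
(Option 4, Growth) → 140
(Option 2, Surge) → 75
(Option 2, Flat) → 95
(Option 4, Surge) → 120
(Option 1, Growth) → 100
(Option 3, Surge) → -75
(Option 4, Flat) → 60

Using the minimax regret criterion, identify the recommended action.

Column bests: Recession=185, Flat=135, Growth=140, Boom=145, Surge=125.
Option 1 regrets: 0, 145, 40, 195, 0 → max 195
Option 2 regrets: 30, 40, 180, 115, 50 → max 180
Option 3 regrets: 40, 0, 205, 50, 200 → max 205
Option 4 regrets: 220, 75, 0, 0, 5 → max 220
Smallest max regret = 180 → Option 2.

Option 2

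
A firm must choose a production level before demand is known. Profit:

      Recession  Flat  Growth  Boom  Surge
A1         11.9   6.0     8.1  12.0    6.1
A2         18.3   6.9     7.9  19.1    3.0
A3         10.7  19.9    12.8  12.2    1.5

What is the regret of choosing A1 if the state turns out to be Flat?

13.9

Best payoff under Flat is 19.9.
Regret = 19.9 − 6.0 = 13.9.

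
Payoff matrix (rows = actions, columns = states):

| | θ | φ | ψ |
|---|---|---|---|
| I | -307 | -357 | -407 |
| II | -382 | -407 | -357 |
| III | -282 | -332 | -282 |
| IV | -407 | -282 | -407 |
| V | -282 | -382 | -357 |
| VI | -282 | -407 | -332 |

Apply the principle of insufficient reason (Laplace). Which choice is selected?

Row averages: I=-357, II=-382, III=-896/3, IV=-1096/3, V=-1021/3, VI=-1021/3
Highest average = -896/3 → III.

III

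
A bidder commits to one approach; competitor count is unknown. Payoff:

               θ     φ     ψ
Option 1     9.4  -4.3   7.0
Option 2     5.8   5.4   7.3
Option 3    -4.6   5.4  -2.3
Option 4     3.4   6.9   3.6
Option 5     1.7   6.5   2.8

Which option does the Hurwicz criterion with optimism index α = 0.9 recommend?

Option 1: 0.9·9.4 + 0.1·(-4.3) = 8.03
Option 2: 0.9·7.3 + 0.1·5.4 = 7.11
Option 3: 0.9·5.4 + 0.1·(-4.6) = 4.4
Option 4: 0.9·6.9 + 0.1·3.4 = 6.55
Option 5: 0.9·6.5 + 0.1·1.7 = 6.02
Highest Hurwicz score = 8.03 → Option 1.

Option 1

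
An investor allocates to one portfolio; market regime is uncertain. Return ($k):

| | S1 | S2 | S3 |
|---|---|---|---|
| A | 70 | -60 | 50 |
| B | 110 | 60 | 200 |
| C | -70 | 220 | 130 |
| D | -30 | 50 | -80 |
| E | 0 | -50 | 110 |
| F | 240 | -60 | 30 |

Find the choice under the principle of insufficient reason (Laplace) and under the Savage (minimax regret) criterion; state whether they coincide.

Row averages: A=20, B=370/3, C=280/3, D=-20, E=20, F=70
Highest average = 370/3 → B.
Column bests: S1=240, S2=220, S3=200.
A regrets: 170, 280, 150 → max 280
B regrets: 130, 160, 0 → max 160
C regrets: 310, 0, 70 → max 310
D regrets: 270, 170, 280 → max 280
E regrets: 240, 270, 90 → max 270
F regrets: 0, 280, 170 → max 280
Smallest max regret = 160 → B.

laplace → B; minimax regret → B (agree)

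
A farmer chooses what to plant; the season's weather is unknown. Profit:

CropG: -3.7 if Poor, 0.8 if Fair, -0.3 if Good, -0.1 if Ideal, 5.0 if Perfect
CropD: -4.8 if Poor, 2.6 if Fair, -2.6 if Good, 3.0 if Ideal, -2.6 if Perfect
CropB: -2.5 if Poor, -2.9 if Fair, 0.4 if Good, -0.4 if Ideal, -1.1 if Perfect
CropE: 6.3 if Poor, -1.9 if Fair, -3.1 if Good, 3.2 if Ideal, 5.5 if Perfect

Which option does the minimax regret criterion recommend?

CropE

Column bests: Poor=6.3, Fair=2.6, Good=0.4, Ideal=3.2, Perfect=5.5.
CropG regrets: 10.0, 1.8, 0.7, 3.3, 0.5 → max 10.0
CropD regrets: 11.1, 0.0, 3.0, 0.2, 8.1 → max 11.1
CropB regrets: 8.8, 5.5, 0.0, 3.6, 6.6 → max 8.8
CropE regrets: 0.0, 4.5, 3.5, 0.0, 0.0 → max 4.5
Smallest max regret = 4.5 → CropE.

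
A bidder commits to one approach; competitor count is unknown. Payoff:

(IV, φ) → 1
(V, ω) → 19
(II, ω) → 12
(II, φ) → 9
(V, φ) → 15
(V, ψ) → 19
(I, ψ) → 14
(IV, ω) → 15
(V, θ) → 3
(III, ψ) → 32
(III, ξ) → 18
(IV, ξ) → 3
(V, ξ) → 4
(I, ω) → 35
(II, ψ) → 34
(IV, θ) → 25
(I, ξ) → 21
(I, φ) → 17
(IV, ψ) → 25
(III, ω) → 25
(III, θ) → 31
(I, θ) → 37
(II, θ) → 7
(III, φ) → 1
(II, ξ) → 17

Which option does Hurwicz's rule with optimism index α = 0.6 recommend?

I: 0.6·37 + 0.4·14 = 27.8
II: 0.6·34 + 0.4·7 = 23.2
III: 0.6·32 + 0.4·1 = 19.6
IV: 0.6·25 + 0.4·1 = 15.4
V: 0.6·19 + 0.4·3 = 12.6
Highest Hurwicz score = 27.8 → I.

I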